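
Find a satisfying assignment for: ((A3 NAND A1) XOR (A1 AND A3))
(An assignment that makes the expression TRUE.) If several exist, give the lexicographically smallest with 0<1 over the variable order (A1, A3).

A1=0, A3=0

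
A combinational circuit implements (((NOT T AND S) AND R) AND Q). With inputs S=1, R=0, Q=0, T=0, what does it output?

Substituting: (((NOT 0 AND 1) AND 0) AND 0)
= 0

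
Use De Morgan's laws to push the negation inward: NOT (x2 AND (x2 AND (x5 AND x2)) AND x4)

NOT x2 OR NOT (x2 AND (x5 AND x2)) OR NOT x4
De Morgan's: NOT(AND of terms) = OR of negations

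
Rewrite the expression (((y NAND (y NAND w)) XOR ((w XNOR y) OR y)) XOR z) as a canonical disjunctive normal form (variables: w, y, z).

(NOT w AND NOT y AND z) OR (NOT w AND y AND NOT z) OR (w AND NOT y AND NOT z) OR (w AND y AND z)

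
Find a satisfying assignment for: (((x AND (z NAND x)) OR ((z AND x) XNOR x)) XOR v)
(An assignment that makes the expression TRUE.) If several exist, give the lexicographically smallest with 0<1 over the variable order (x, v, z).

x=0, v=0, z=0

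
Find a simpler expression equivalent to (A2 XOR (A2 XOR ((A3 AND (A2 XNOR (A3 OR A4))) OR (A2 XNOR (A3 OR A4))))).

By XOR self-cancellation ((E XOR v) XOR v = E) then absorption (E OR (E AND v) = E):
= (A2 XNOR (A3 OR A4))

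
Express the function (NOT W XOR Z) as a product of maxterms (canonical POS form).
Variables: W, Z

ΠM(1, 2) = (W OR NOT Z) AND (NOT W OR Z)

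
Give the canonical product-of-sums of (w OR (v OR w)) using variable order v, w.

ΠM(0) = (v OR w)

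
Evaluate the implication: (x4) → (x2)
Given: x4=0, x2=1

Antecedent (x4) = 0; consequent (x2) = 1.
0 → 1 = 1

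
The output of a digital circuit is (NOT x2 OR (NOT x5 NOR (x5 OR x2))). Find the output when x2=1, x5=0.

Substituting: (NOT 1 OR (NOT 0 NOR (0 OR 1)))
= 0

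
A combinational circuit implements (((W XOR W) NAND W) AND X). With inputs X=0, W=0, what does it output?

Substituting: (((0 XOR 0) NAND 0) AND 0)
= 0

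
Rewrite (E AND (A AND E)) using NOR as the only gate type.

((E NOR E) NOR (((A NOR A) NOR (E NOR E)) NOR ((A NOR A) NOR (E NOR E))))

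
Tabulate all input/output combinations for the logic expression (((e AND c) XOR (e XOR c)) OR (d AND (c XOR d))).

e | c | d | Output
------------------
0 | 0 | 0 | 0
0 | 0 | 1 | 1
0 | 1 | 0 | 1
0 | 1 | 1 | 1
1 | 0 | 0 | 1
1 | 0 | 1 | 1
1 | 1 | 0 | 1
1 | 1 | 1 | 1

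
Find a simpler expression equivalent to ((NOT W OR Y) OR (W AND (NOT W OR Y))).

By absorption (E OR (E AND v) = E):
= (NOT W OR Y)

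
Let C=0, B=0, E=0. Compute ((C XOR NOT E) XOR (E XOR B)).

Substituting: ((0 XOR NOT 0) XOR (0 XOR 0))
= 1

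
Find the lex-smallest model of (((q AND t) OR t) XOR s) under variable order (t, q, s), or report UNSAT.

t=0, q=0, s=1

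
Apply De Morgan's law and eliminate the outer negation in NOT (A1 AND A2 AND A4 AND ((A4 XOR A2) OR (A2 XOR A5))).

NOT A1 OR NOT A2 OR NOT A4 OR NOT ((A4 XOR A2) OR (A2 XOR A5))
De Morgan's: NOT(AND of terms) = OR of negations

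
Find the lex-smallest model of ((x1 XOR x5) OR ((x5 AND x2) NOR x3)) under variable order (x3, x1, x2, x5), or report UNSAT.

x3=0, x1=0, x2=0, x5=0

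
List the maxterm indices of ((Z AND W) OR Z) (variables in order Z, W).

ΠM(0, 1) = (Z OR W) AND (Z OR NOT W)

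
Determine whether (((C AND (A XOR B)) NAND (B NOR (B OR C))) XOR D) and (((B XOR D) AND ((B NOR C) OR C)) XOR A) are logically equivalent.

No. Counterexample: with A=0, B=0, D=0, C=0, Expression 1 = 1 but Expression 2 = 0.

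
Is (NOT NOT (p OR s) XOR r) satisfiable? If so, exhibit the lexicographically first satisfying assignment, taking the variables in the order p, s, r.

p=0, s=0, r=1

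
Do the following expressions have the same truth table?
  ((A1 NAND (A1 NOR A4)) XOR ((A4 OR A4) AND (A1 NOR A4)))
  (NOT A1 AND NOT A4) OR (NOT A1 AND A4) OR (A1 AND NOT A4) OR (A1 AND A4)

Yes, they are equivalent — the two output columns agree on all 4 assignments:
A1 | A4 | Expression 1 | Expression 2
-------------------------------------
0 | 0 | 1 | 1
0 | 1 | 1 | 1
1 | 0 | 1 | 1
1 | 1 | 1 | 1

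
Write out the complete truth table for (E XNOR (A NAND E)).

E | A | Output
--------------
0 | 0 | 0
0 | 1 | 0
1 | 0 | 1
1 | 1 | 0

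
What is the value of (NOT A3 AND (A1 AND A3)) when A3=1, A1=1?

Substituting: (NOT 1 AND (1 AND 1))
= 0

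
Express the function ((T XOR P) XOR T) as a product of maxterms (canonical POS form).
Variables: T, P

ΠM(0, 2) = (T OR P) AND (NOT T OR P)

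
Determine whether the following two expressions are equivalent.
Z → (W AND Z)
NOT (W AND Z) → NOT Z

Yes, Contrapositive is always equivalent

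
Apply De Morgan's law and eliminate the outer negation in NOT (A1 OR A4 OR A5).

NOT A1 AND NOT A4 AND NOT A5
De Morgan's: NOT(OR of terms) = AND of negations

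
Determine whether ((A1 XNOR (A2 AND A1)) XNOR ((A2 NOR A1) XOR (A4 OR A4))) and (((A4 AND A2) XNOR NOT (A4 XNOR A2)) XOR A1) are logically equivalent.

No. Counterexample: with A1=0, A2=1, A4=1, Expression 1 = 1 but Expression 2 = 0.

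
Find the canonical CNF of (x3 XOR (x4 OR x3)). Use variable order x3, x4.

(x3 OR x4) AND (NOT x3 OR x4) AND (NOT x3 OR NOT x4)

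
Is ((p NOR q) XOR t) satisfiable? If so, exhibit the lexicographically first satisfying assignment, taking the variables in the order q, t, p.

q=0, t=0, p=0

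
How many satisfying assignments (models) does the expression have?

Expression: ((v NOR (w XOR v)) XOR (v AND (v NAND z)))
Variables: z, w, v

Satisfying assignments: (0,0,0), (0,0,1), (0,1,1), (1,0,0)
Count: 4 out of 8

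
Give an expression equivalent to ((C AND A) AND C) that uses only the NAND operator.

((((C NAND A) NAND (C NAND A)) NAND C) NAND (((C NAND A) NAND (C NAND A)) NAND C))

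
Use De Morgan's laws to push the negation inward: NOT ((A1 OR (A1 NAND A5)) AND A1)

NOT (A1 OR (A1 NAND A5)) OR NOT A1
De Morgan's: NOT(AND of terms) = OR of negations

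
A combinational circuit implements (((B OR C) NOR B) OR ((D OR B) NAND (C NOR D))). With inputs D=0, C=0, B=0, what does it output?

Substituting: (((0 OR 0) NOR 0) OR ((0 OR 0) NAND (0 NOR 0)))
= 1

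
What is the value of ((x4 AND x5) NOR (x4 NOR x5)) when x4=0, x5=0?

Substituting: ((0 AND 0) NOR (0 NOR 0))
= 0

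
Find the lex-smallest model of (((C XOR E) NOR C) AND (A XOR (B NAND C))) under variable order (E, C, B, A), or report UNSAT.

E=0, C=0, B=0, A=0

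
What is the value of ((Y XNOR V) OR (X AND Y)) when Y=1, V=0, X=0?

Substituting: ((1 XNOR 0) OR (0 AND 1))
= 0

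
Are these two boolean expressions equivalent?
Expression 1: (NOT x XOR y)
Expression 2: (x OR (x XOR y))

No. Counterexample: with x=0, y=0, Expression 1 = 1 but Expression 2 = 0.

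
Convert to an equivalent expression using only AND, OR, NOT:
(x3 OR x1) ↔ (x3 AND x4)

((x3 OR x1) AND (x3 AND x4)) OR (NOT (x3 OR x1) AND NOT (x3 AND x4))
(Biconditional = both true or both false)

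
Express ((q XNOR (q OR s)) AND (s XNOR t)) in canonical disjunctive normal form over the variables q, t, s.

(NOT q AND NOT t AND NOT s) OR (q AND NOT t AND NOT s) OR (q AND t AND s)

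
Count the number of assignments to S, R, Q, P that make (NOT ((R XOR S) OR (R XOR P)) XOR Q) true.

Satisfying assignments: (0,0,0,0), (0,0,1,1), (0,1,1,0), (0,1,1,1), (1,0,1,0), (1,0,1,1), (1,1,0,1), (1,1,1,0)
Count: 8 out of 16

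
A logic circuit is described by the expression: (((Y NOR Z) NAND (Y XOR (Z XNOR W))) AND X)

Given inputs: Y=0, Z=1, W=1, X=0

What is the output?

Substituting: (((0 NOR 1) NAND (0 XOR (1 XNOR 1))) AND 0)
= 0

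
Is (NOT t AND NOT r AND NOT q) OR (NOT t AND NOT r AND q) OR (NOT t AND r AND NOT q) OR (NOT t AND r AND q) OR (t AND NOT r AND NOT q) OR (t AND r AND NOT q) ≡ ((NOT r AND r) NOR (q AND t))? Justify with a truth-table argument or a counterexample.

Yes, they are equivalent — the two output columns agree on all 8 assignments:
t | r | q | Expression 1 | Expression 2
---------------------------------------
0 | 0 | 0 | 1 | 1
0 | 0 | 1 | 1 | 1
0 | 1 | 0 | 1 | 1
0 | 1 | 1 | 1 | 1
1 | 0 | 0 | 1 | 1
1 | 0 | 1 | 0 | 0
1 | 1 | 0 | 1 | 1
1 | 1 | 1 | 0 | 0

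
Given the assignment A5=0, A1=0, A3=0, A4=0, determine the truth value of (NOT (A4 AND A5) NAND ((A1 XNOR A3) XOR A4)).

Substituting: (NOT (0 AND 0) NAND ((0 XNOR 0) XOR 0))
= 0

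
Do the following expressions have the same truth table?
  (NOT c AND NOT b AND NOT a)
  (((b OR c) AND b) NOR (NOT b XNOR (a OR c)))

Yes, they are equivalent — the two output columns agree on all 8 assignments:
c | b | a | Expression 1 | Expression 2
---------------------------------------
0 | 0 | 0 | 1 | 1
0 | 0 | 1 | 0 | 0
0 | 1 | 0 | 0 | 0
0 | 1 | 1 | 0 | 0
1 | 0 | 0 | 0 | 0
1 | 0 | 1 | 0 | 0
1 | 1 | 0 | 0 | 0
1 | 1 | 1 | 0 | 0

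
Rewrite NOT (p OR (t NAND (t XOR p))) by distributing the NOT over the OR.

NOT p AND NOT (t NAND (t XOR p))
De Morgan's: NOT(OR of terms) = AND of negations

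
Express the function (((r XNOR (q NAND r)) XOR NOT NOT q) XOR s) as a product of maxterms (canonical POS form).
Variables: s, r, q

ΠM(0, 5, 6, 7) = (s OR r OR q) AND (NOT s OR r OR NOT q) AND (NOT s OR NOT r OR q) AND (NOT s OR NOT r OR NOT q)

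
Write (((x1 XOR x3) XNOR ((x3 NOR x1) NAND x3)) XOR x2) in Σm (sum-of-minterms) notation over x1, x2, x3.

Σm(1, 2, 4, 7) = (NOT x1 AND NOT x2 AND x3) OR (NOT x1 AND x2 AND NOT x3) OR (x1 AND NOT x2 AND NOT x3) OR (x1 AND x2 AND x3)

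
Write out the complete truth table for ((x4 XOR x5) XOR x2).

x2 | x5 | x4 | Output
---------------------
0 | 0 | 0 | 0
0 | 0 | 1 | 1
0 | 1 | 0 | 1
0 | 1 | 1 | 0
1 | 0 | 0 | 1
1 | 0 | 1 | 0
1 | 1 | 0 | 0
1 | 1 | 1 | 1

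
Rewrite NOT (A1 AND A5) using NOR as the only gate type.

(((A1 NOR A1) NOR (A5 NOR A5)) NOR ((A1 NOR A1) NOR (A5 NOR A5)))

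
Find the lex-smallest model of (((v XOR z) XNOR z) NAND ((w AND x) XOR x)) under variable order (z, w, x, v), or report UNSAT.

z=0, w=0, x=0, v=0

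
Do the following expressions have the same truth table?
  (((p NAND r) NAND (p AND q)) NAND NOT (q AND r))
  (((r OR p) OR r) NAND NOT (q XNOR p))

No. Counterexample: with p=0, r=0, q=0, Expression 1 = 0 but Expression 2 = 1.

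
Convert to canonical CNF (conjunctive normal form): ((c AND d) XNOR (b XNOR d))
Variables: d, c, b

(d OR c OR b) AND (d OR NOT c OR b) AND (NOT d OR c OR NOT b) AND (NOT d OR NOT c OR b)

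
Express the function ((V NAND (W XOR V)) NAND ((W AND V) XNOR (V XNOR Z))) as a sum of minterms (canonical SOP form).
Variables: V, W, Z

Σm(0, 2, 4, 5, 6) = (NOT V AND NOT W AND NOT Z) OR (NOT V AND W AND NOT Z) OR (V AND NOT W AND NOT Z) OR (V AND NOT W AND Z) OR (V AND W AND NOT Z)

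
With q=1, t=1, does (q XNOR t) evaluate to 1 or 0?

Substituting: (1 XNOR 1)
= 1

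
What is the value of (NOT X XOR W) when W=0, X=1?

Substituting: (NOT 1 XOR 0)
= 0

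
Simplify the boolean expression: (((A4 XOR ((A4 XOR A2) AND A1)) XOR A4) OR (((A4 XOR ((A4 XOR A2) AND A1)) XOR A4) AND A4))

By absorption (E OR (E AND v) = E) then XOR self-cancellation ((E XOR v) XOR v = E):
= ((A4 XOR A2) AND A1)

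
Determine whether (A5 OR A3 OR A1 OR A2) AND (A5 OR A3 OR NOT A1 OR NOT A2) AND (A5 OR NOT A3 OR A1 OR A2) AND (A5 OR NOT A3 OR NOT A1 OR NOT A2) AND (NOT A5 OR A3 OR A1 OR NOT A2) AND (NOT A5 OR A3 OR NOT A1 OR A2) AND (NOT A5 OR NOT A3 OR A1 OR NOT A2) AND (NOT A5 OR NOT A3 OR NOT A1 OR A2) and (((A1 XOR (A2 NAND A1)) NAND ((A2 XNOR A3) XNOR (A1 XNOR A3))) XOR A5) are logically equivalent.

Yes, they are equivalent — the two output columns agree on all 16 assignments:
A5 | A3 | A1 | A2 | Expression 1 | Expression 2
-----------------------------------------------
0 | 0 | 0 | 0 | 0 | 0
0 | 0 | 0 | 1 | 1 | 1
0 | 0 | 1 | 0 | 1 | 1
0 | 0 | 1 | 1 | 0 | 0
0 | 1 | 0 | 0 | 0 | 0
0 | 1 | 0 | 1 | 1 | 1
0 | 1 | 1 | 0 | 1 | 1
0 | 1 | 1 | 1 | 0 | 0
1 | 0 | 0 | 0 | 1 | 1
1 | 0 | 0 | 1 | 0 | 0
1 | 0 | 1 | 0 | 0 | 0
1 | 0 | 1 | 1 | 1 | 1
1 | 1 | 0 | 0 | 1 | 1
1 | 1 | 0 | 1 | 0 | 0
1 | 1 | 1 | 0 | 0 | 0
1 | 1 | 1 | 1 | 1 | 1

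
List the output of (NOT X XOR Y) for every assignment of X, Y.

X | Y | Output
--------------
0 | 0 | 1
0 | 1 | 0
1 | 0 | 0
1 | 1 | 1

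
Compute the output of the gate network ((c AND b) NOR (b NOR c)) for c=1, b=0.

Substituting: ((1 AND 0) NOR (0 NOR 1))
= 1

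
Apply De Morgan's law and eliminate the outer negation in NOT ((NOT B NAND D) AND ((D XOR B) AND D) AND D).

NOT (NOT B NAND D) OR NOT ((D XOR B) AND D) OR NOT D
De Morgan's: NOT(AND of terms) = OR of negations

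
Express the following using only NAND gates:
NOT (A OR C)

(((A NAND A) NAND (C NAND C)) NAND ((A NAND A) NAND (C NAND C)))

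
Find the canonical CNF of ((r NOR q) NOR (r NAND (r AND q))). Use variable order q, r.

(q OR r) AND (q OR NOT r) AND (NOT q OR r)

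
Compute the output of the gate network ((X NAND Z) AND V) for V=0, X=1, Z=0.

Substituting: ((1 NAND 0) AND 0)
= 0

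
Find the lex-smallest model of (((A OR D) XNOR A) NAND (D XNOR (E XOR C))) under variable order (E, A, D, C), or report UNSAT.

E=0, A=0, D=0, C=1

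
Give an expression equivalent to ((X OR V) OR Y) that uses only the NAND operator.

((((X NAND X) NAND (V NAND V)) NAND ((X NAND X) NAND (V NAND V))) NAND (Y NAND Y))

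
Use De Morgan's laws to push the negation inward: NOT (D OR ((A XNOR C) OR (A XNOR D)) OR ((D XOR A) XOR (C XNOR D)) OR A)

NOT D AND NOT ((A XNOR C) OR (A XNOR D)) AND NOT ((D XOR A) XOR (C XNOR D)) AND NOT A
De Morgan's: NOT(OR of terms) = AND of negations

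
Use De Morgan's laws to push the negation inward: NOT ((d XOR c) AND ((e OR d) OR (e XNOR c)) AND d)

NOT (d XOR c) OR NOT ((e OR d) OR (e XNOR c)) OR NOT d
De Morgan's: NOT(AND of terms) = OR of negations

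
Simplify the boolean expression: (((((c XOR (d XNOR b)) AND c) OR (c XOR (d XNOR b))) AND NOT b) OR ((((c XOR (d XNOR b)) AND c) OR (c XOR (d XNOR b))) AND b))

By distribution ((E AND v) OR (E AND NOT v) = E) then absorption (E OR (E AND v) = E):
= (c XOR (d XNOR b))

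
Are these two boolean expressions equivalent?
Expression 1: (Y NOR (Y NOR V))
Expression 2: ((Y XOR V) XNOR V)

No. Counterexample: with V=0, Y=0, Expression 1 = 0 but Expression 2 = 1.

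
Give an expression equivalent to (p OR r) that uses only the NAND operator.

((p NAND p) NAND (r NAND r))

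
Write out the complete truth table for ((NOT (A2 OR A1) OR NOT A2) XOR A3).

A1 | A2 | A3 | Output
---------------------
0 | 0 | 0 | 1
0 | 0 | 1 | 0
0 | 1 | 0 | 0
0 | 1 | 1 | 1
1 | 0 | 0 | 1
1 | 0 | 1 | 0
1 | 1 | 0 | 0
1 | 1 | 1 | 1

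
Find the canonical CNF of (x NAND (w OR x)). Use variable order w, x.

(w OR NOT x) AND (NOT w OR NOT x)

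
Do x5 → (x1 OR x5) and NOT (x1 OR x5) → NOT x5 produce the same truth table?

Yes, Contrapositive is always equivalent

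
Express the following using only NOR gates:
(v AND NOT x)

((v NOR v) NOR ((x NOR x) NOR (x NOR x)))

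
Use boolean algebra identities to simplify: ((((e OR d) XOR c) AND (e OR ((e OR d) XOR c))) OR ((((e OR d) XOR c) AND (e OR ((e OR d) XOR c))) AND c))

By absorption (E OR (E AND v) = E) then absorption (E AND (E OR v) = E):
= ((e OR d) XOR c)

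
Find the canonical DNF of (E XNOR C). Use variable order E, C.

(NOT E AND NOT C) OR (E AND C)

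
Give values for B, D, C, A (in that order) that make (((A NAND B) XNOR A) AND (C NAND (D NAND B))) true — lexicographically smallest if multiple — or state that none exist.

B=0, D=0, C=0, A=1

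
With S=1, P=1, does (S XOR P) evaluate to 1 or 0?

Substituting: (1 XOR 1)
= 0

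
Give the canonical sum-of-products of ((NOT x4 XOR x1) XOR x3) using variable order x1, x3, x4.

Σm(0, 3, 5, 6) = (NOT x1 AND NOT x3 AND NOT x4) OR (NOT x1 AND x3 AND x4) OR (x1 AND NOT x3 AND x4) OR (x1 AND x3 AND NOT x4)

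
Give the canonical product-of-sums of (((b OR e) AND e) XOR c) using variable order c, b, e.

ΠM(0, 2, 5, 7) = (c OR b OR e) AND (c OR NOT b OR e) AND (NOT c OR b OR NOT e) AND (NOT c OR NOT b OR NOT e)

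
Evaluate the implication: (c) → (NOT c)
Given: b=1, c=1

Antecedent (c) = 1; consequent (NOT c) = 0.
1 → 0 = 0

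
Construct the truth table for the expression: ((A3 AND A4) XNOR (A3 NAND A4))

A3 | A4 | Output
----------------
0 | 0 | 0
0 | 1 | 0
1 | 0 | 0
1 | 1 | 0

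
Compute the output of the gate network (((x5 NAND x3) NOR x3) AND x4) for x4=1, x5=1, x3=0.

Substituting: (((1 NAND 0) NOR 0) AND 1)
= 0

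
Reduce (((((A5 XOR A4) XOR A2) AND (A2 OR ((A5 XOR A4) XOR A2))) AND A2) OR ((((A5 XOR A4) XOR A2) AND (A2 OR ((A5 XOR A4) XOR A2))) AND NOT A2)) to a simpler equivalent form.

By distribution ((E AND v) OR (E AND NOT v) = E) then absorption (E AND (E OR v) = E):
= ((A5 XOR A4) XOR A2)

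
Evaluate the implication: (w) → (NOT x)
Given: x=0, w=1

Antecedent (w) = 1; consequent (NOT x) = 1.
1 → 1 = 1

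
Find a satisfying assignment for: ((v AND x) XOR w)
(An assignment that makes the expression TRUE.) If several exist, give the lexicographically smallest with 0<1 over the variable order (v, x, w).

v=0, x=0, w=1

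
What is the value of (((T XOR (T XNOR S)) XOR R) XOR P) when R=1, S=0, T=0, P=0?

Substituting: (((0 XOR (0 XNOR 0)) XOR 1) XOR 0)
= 0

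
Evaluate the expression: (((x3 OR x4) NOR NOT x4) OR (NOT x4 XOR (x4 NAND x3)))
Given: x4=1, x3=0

Substituting: (((0 OR 1) NOR NOT 1) OR (NOT 1 XOR (1 NAND 0)))
= 1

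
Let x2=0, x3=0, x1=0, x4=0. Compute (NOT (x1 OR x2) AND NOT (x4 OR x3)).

Substituting: (NOT (0 OR 0) AND NOT (0 OR 0))
= 1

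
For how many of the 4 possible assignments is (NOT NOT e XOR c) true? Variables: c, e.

Satisfying assignments: (0,1), (1,0)
Count: 2 out of 4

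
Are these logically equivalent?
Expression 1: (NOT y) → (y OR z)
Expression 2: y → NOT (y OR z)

No, Inverse is not equivalent to original (counterexample: z=0, y=0)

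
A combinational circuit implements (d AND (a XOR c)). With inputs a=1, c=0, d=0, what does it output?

Substituting: (0 AND (1 XOR 0))
= 0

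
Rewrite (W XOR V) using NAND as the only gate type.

((W NAND (W NAND V)) NAND (V NAND (W NAND V)))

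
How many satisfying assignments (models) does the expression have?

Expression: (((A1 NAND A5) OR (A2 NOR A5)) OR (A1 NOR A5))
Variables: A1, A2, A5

Satisfying assignments: (0,0,0), (0,0,1), (0,1,0), (0,1,1), (1,0,0), (1,1,0)
Count: 6 out of 8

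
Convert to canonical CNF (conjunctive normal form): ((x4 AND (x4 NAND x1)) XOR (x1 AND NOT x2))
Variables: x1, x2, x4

(x1 OR x2 OR x4) AND (x1 OR NOT x2 OR x4) AND (NOT x1 OR NOT x2 OR x4) AND (NOT x1 OR NOT x2 OR NOT x4)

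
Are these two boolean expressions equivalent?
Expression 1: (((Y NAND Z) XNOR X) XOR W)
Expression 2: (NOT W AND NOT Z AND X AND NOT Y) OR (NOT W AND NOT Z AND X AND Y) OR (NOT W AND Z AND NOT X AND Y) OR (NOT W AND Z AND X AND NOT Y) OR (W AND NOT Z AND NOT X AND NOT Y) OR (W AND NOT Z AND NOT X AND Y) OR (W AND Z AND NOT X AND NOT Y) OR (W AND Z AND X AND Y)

Yes, they are equivalent — the two output columns agree on all 16 assignments:
W | Z | X | Y | Expression 1 | Expression 2
-------------------------------------------
0 | 0 | 0 | 0 | 0 | 0
0 | 0 | 0 | 1 | 0 | 0
0 | 0 | 1 | 0 | 1 | 1
0 | 0 | 1 | 1 | 1 | 1
0 | 1 | 0 | 0 | 0 | 0
0 | 1 | 0 | 1 | 1 | 1
0 | 1 | 1 | 0 | 1 | 1
0 | 1 | 1 | 1 | 0 | 0
1 | 0 | 0 | 0 | 1 | 1
1 | 0 | 0 | 1 | 1 | 1
1 | 0 | 1 | 0 | 0 | 0
1 | 0 | 1 | 1 | 0 | 0
1 | 1 | 0 | 0 | 1 | 1
1 | 1 | 0 | 1 | 0 | 0
1 | 1 | 1 | 0 | 0 | 0
1 | 1 | 1 | 1 | 1 | 1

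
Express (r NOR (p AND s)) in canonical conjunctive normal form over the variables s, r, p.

(s OR NOT r OR p) AND (s OR NOT r OR NOT p) AND (NOT s OR r OR NOT p) AND (NOT s OR NOT r OR p) AND (NOT s OR NOT r OR NOT p)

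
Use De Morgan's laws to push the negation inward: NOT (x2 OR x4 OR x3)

NOT x2 AND NOT x4 AND NOT x3
De Morgan's: NOT(OR of terms) = AND of negations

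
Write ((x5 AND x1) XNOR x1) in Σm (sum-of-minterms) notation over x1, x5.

Σm(0, 1, 3) = (NOT x1 AND NOT x5) OR (NOT x1 AND x5) OR (x1 AND x5)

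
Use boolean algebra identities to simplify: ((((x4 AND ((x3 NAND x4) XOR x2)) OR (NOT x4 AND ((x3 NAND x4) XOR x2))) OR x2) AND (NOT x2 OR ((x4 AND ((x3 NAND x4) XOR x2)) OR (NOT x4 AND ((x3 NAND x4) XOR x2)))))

By distribution ((E OR v) AND (E OR NOT v) = E) then distribution ((E AND v) OR (E AND NOT v) = E):
= ((x3 NAND x4) XOR x2)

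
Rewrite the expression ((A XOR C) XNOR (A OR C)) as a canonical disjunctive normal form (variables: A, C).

(NOT A AND NOT C) OR (NOT A AND C) OR (A AND NOT C)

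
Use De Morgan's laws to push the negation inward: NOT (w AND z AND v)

NOT w OR NOT z OR NOT v
De Morgan's: NOT(AND of terms) = OR of negations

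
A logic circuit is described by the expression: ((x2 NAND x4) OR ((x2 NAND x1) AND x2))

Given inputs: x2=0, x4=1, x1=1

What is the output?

Substituting: ((0 NAND 1) OR ((0 NAND 1) AND 0))
= 1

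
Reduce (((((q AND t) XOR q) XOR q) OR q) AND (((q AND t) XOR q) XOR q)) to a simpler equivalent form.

By absorption (E AND (E OR v) = E) then XOR self-cancellation ((E XOR v) XOR v = E):
= (q AND t)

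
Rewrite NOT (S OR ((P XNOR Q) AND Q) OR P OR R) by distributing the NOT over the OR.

NOT S AND NOT ((P XNOR Q) AND Q) AND NOT P AND NOT R
De Morgan's: NOT(OR of terms) = AND of negations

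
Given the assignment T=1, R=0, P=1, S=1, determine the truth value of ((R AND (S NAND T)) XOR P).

Substituting: ((0 AND (1 NAND 1)) XOR 1)
= 1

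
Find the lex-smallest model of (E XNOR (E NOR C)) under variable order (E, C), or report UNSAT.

E=0, C=1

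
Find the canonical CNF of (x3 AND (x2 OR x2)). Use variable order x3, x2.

(x3 OR x2) AND (x3 OR NOT x2) AND (NOT x3 OR x2)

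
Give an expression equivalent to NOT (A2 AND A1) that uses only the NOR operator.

(((A2 NOR A2) NOR (A1 NOR A1)) NOR ((A2 NOR A2) NOR (A1 NOR A1)))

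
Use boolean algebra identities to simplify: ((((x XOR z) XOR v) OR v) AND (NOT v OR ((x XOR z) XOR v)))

By distribution ((E OR v) AND (E OR NOT v) = E):
= ((x XOR z) XOR v)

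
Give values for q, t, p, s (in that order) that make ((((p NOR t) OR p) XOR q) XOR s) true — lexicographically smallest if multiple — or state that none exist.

q=0, t=0, p=0, s=0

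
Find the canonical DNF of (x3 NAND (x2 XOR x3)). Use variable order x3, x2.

(NOT x3 AND NOT x2) OR (NOT x3 AND x2) OR (x3 AND x2)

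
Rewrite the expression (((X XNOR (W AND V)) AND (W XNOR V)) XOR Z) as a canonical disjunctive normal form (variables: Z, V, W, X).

(NOT Z AND NOT V AND NOT W AND NOT X) OR (NOT Z AND V AND W AND X) OR (Z AND NOT V AND NOT W AND X) OR (Z AND NOT V AND W AND NOT X) OR (Z AND NOT V AND W AND X) OR (Z AND V AND NOT W AND NOT X) OR (Z AND V AND NOT W AND X) OR (Z AND V AND W AND NOT X)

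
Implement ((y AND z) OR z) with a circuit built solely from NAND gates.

((((y NAND z) NAND (y NAND z)) NAND ((y NAND z) NAND (y NAND z))) NAND (z NAND z))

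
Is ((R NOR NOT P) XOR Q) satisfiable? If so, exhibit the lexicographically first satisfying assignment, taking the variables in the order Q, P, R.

Q=0, P=1, R=0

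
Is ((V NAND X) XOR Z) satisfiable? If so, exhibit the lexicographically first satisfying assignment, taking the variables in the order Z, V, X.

Z=0, V=0, X=0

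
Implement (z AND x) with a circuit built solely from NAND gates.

((z NAND x) NAND (z NAND x))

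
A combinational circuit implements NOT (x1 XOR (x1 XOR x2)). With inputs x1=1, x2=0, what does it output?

Substituting: NOT (1 XOR (1 XOR 0))
= 1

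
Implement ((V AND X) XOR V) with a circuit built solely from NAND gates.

((((V NAND X) NAND (V NAND X)) NAND (((V NAND X) NAND (V NAND X)) NAND V)) NAND (V NAND (((V NAND X) NAND (V NAND X)) NAND V)))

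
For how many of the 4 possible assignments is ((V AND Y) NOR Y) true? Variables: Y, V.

Satisfying assignments: (0,0), (0,1)
Count: 2 out of 4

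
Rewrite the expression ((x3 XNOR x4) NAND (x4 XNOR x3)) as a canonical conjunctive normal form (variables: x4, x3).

(x4 OR x3) AND (NOT x4 OR NOT x3)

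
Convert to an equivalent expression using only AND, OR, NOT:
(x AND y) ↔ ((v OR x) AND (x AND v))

((x AND y) AND ((v OR x) AND (x AND v))) OR (NOT (x AND y) AND NOT ((v OR x) AND (x AND v)))
(Biconditional = both true or both false)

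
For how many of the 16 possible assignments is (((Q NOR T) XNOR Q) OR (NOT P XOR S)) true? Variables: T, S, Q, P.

Satisfying assignments: (0,0,0,0), (0,0,1,0), (0,1,0,1), (0,1,1,1), (1,0,0,0), (1,0,0,1), (1,0,1,0), (1,1,0,0), (1,1,0,1), (1,1,1,1)
Count: 10 out of 16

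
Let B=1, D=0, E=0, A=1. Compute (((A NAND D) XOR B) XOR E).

Substituting: (((1 NAND 0) XOR 1) XOR 0)
= 0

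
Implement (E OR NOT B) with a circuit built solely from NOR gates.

((E NOR (B NOR B)) NOR (E NOR (B NOR B)))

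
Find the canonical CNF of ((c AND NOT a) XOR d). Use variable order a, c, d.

(a OR c OR d) AND (a OR NOT c OR NOT d) AND (NOT a OR c OR d) AND (NOT a OR NOT c OR d)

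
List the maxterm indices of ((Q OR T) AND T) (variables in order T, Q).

ΠM(0, 1) = (T OR Q) AND (T OR NOT Q)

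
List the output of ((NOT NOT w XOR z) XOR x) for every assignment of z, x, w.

z | x | w | Output
------------------
0 | 0 | 0 | 0
0 | 0 | 1 | 1
0 | 1 | 0 | 1
0 | 1 | 1 | 0
1 | 0 | 0 | 1
1 | 0 | 1 | 0
1 | 1 | 0 | 0
1 | 1 | 1 | 1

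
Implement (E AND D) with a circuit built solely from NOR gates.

((E NOR E) NOR (D NOR D))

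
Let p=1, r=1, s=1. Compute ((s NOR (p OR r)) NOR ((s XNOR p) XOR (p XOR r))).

Substituting: ((1 NOR (1 OR 1)) NOR ((1 XNOR 1) XOR (1 XOR 1)))
= 0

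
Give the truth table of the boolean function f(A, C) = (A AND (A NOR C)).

A | C | Output
--------------
0 | 0 | 0
0 | 1 | 0
1 | 0 | 0
1 | 1 | 0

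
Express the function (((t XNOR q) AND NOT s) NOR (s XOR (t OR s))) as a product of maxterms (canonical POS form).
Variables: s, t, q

ΠM(0, 2, 3) = (s OR t OR q) AND (s OR NOT t OR q) AND (s OR NOT t OR NOT q)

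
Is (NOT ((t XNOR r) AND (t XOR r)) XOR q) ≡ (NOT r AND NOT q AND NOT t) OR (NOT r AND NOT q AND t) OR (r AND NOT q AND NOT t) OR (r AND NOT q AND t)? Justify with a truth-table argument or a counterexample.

Yes, they are equivalent — the two output columns agree on all 8 assignments:
r | q | t | Expression 1 | Expression 2
---------------------------------------
0 | 0 | 0 | 1 | 1
0 | 0 | 1 | 1 | 1
0 | 1 | 0 | 0 | 0
0 | 1 | 1 | 0 | 0
1 | 0 | 0 | 1 | 1
1 | 0 | 1 | 1 | 1
1 | 1 | 0 | 0 | 0
1 | 1 | 1 | 0 | 0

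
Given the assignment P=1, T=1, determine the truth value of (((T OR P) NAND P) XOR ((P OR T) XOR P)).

Substituting: (((1 OR 1) NAND 1) XOR ((1 OR 1) XOR 1))
= 0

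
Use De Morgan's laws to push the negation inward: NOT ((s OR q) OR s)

NOT (s OR q) AND NOT s
De Morgan's: NOT(OR of terms) = AND of negations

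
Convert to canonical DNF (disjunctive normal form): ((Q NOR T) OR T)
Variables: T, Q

(NOT T AND NOT Q) OR (T AND NOT Q) OR (T AND Q)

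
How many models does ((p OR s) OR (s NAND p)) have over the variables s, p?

Satisfying assignments: (0,0), (0,1), (1,0), (1,1)
Count: 4 out of 4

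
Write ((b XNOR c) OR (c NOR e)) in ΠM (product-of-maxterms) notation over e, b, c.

ΠM(1, 5, 6) = (e OR b OR NOT c) AND (NOT e OR b OR NOT c) AND (NOT e OR NOT b OR c)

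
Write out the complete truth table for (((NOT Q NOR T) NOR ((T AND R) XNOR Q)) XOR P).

T | P | R | Q | Output
----------------------
0 | 0 | 0 | 0 | 0
0 | 0 | 0 | 1 | 0
0 | 0 | 1 | 0 | 0
0 | 0 | 1 | 1 | 0
0 | 1 | 0 | 0 | 1
0 | 1 | 0 | 1 | 1
0 | 1 | 1 | 0 | 1
0 | 1 | 1 | 1 | 1
1 | 0 | 0 | 0 | 0
1 | 0 | 0 | 1 | 1
1 | 0 | 1 | 0 | 1
1 | 0 | 1 | 1 | 0
1 | 1 | 0 | 0 | 1
1 | 1 | 0 | 1 | 0
1 | 1 | 1 | 0 | 0
1 | 1 | 1 | 1 | 1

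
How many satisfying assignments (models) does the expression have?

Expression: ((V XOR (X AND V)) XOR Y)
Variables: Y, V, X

Satisfying assignments: (0,1,0), (1,0,0), (1,0,1), (1,1,1)
Count: 4 out of 8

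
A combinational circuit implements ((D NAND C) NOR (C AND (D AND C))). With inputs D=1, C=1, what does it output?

Substituting: ((1 NAND 1) NOR (1 AND (1 AND 1)))
= 0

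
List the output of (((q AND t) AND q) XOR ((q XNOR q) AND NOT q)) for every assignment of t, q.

t | q | Output
--------------
0 | 0 | 1
0 | 1 | 0
1 | 0 | 1
1 | 1 | 1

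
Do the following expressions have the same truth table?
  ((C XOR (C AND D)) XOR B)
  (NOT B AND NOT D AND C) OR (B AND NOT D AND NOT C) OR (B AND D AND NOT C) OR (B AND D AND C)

Yes, they are equivalent — the two output columns agree on all 8 assignments:
B | D | C | Expression 1 | Expression 2
---------------------------------------
0 | 0 | 0 | 0 | 0
0 | 0 | 1 | 1 | 1
0 | 1 | 0 | 0 | 0
0 | 1 | 1 | 0 | 0
1 | 0 | 0 | 1 | 1
1 | 0 | 1 | 0 | 0
1 | 1 | 0 | 1 | 1
1 | 1 | 1 | 1 | 1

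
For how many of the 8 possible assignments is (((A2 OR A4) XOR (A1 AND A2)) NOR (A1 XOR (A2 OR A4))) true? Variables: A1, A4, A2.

Satisfying assignments: (0,0,0), (1,0,1), (1,1,1)
Count: 3 out of 8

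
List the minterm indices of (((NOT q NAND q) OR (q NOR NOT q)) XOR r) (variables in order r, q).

Σm(0, 1) = (NOT r AND NOT q) OR (NOT r AND q)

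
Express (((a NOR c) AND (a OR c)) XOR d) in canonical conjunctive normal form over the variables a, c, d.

(a OR c OR d) AND (a OR NOT c OR d) AND (NOT a OR c OR d) AND (NOT a OR NOT c OR d)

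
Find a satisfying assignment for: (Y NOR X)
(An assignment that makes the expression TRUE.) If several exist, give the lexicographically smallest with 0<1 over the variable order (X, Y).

X=0, Y=0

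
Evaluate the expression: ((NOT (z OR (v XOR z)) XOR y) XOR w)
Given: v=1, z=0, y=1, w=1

Substituting: ((NOT (0 OR (1 XOR 0)) XOR 1) XOR 1)
= 0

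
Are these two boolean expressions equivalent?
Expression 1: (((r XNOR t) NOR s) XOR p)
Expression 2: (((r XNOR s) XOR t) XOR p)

No. Counterexample: with t=0, r=0, p=0, s=0, Expression 1 = 0 but Expression 2 = 1.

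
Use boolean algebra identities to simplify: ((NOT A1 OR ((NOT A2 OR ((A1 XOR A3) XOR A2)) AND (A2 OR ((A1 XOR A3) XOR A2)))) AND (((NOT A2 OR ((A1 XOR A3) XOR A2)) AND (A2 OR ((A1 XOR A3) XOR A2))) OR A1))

By distribution ((E OR v) AND (E OR NOT v) = E) then distribution ((E OR v) AND (E OR NOT v) = E):
= ((A1 XOR A3) XOR A2)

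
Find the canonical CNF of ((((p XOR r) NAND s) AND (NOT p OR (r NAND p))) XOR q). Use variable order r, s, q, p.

(r OR s OR NOT q OR p) AND (r OR s OR NOT q OR NOT p) AND (r OR NOT s OR q OR NOT p) AND (r OR NOT s OR NOT q OR p) AND (NOT r OR s OR q OR NOT p) AND (NOT r OR s OR NOT q OR p) AND (NOT r OR NOT s OR q OR p) AND (NOT r OR NOT s OR q OR NOT p)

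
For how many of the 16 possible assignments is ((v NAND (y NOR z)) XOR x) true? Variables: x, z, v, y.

Satisfying assignments: (0,0,0,0), (0,0,0,1), (0,0,1,1), (0,1,0,0), (0,1,0,1), (0,1,1,0), (0,1,1,1), (1,0,1,0)
Count: 8 out of 16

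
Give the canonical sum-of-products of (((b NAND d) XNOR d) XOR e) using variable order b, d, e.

Σm(1, 2, 5, 7) = (NOT b AND NOT d AND e) OR (NOT b AND d AND NOT e) OR (b AND NOT d AND e) OR (b AND d AND e)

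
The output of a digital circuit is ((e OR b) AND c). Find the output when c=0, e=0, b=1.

Substituting: ((0 OR 1) AND 0)
= 0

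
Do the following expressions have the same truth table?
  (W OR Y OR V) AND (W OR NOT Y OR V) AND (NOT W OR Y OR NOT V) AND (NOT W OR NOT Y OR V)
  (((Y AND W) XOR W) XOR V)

Yes, they are equivalent — the two output columns agree on all 8 assignments:
W | Y | V | Expression 1 | Expression 2
---------------------------------------
0 | 0 | 0 | 0 | 0
0 | 0 | 1 | 1 | 1
0 | 1 | 0 | 0 | 0
0 | 1 | 1 | 1 | 1
1 | 0 | 0 | 1 | 1
1 | 0 | 1 | 0 | 0
1 | 1 | 0 | 0 | 0
1 | 1 | 1 | 1 | 1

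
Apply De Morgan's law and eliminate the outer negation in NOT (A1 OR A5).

NOT A1 AND NOT A5
De Morgan's: NOT(OR of terms) = AND of negations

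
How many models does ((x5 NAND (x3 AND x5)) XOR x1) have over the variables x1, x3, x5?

Satisfying assignments: (0,0,0), (0,0,1), (0,1,0), (1,1,1)
Count: 4 out of 8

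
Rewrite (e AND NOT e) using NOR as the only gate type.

((e NOR e) NOR ((e NOR e) NOR (e NOR e)))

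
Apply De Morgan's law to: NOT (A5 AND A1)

NOT A5 OR NOT A1
De Morgan's: NOT(AND of terms) = OR of negations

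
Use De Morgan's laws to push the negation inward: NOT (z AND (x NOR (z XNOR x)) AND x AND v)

NOT z OR NOT (x NOR (z XNOR x)) OR NOT x OR NOT v
De Morgan's: NOT(AND of terms) = OR of negations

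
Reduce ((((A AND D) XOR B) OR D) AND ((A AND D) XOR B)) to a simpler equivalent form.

By absorption (E AND (E OR v) = E):
= ((A AND D) XOR B)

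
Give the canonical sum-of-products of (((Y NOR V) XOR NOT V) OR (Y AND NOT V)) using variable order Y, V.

Σm(2) = (Y AND NOT V)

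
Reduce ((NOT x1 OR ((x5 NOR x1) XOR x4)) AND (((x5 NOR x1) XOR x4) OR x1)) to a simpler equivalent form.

By distribution ((E OR v) AND (E OR NOT v) = E):
= ((x5 NOR x1) XOR x4)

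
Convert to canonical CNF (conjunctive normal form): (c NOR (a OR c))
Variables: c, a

(c OR NOT a) AND (NOT c OR a) AND (NOT c OR NOT a)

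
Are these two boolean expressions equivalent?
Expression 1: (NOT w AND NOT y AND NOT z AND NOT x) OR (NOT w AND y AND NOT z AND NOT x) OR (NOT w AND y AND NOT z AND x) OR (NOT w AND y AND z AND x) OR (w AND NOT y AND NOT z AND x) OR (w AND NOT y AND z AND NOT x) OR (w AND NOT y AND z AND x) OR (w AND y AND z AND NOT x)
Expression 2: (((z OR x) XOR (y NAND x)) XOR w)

Yes, they are equivalent — the two output columns agree on all 16 assignments:
w | y | z | x | Expression 1 | Expression 2
-------------------------------------------
0 | 0 | 0 | 0 | 1 | 1
0 | 0 | 0 | 1 | 0 | 0
0 | 0 | 1 | 0 | 0 | 0
0 | 0 | 1 | 1 | 0 | 0
0 | 1 | 0 | 0 | 1 | 1
0 | 1 | 0 | 1 | 1 | 1
0 | 1 | 1 | 0 | 0 | 0
0 | 1 | 1 | 1 | 1 | 1
1 | 0 | 0 | 0 | 0 | 0
1 | 0 | 0 | 1 | 1 | 1
1 | 0 | 1 | 0 | 1 | 1
1 | 0 | 1 | 1 | 1 | 1
1 | 1 | 0 | 0 | 0 | 0
1 | 1 | 0 | 1 | 0 | 0
1 | 1 | 1 | 0 | 1 | 1
1 | 1 | 1 | 1 | 0 | 0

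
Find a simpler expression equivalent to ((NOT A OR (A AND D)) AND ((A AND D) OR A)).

By distribution ((E OR v) AND (E OR NOT v) = E):
= (A AND D)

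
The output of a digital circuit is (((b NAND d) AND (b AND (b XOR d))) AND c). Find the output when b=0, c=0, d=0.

Substituting: (((0 NAND 0) AND (0 AND (0 XOR 0))) AND 0)
= 0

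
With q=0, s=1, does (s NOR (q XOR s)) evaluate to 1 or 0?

Substituting: (1 NOR (0 XOR 1))
= 0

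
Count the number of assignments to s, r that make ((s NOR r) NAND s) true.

Satisfying assignments: (0,0), (0,1), (1,0), (1,1)
Count: 4 out of 4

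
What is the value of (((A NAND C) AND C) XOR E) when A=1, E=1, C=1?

Substituting: (((1 NAND 1) AND 1) XOR 1)
= 1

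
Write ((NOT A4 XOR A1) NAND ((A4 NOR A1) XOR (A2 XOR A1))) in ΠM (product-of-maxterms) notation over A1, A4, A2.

ΠM(0, 6) = (A1 OR A4 OR A2) AND (NOT A1 OR NOT A4 OR A2)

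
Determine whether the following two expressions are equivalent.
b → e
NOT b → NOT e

No, Inverse is not equivalent to original (counterexample: b=0, e=1)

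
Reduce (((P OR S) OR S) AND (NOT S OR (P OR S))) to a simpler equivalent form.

By distribution ((E OR v) AND (E OR NOT v) = E):
= (P OR S)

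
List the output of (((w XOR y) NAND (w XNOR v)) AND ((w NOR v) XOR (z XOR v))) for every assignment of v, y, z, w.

v | y | z | w | Output
----------------------
0 | 0 | 0 | 0 | 1
0 | 0 | 0 | 1 | 0
0 | 0 | 1 | 0 | 0
0 | 0 | 1 | 1 | 1
0 | 1 | 0 | 0 | 0
0 | 1 | 0 | 1 | 0
0 | 1 | 1 | 0 | 0
0 | 1 | 1 | 1 | 1
1 | 0 | 0 | 0 | 1
1 | 0 | 0 | 1 | 0
1 | 0 | 1 | 0 | 0
1 | 0 | 1 | 1 | 0
1 | 1 | 0 | 0 | 1
1 | 1 | 0 | 1 | 1
1 | 1 | 1 | 0 | 0
1 | 1 | 1 | 1 | 0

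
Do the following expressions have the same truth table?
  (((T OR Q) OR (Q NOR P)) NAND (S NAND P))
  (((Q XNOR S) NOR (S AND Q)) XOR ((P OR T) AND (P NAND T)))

No. Counterexample: with P=0, S=0, T=0, Q=1, Expression 1 = 0 but Expression 2 = 1.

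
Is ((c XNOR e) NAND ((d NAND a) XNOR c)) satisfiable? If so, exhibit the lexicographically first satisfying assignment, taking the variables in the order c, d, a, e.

c=0, d=0, a=0, e=0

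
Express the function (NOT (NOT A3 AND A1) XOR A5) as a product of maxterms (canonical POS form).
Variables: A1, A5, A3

ΠM(2, 3, 4, 7) = (A1 OR NOT A5 OR A3) AND (A1 OR NOT A5 OR NOT A3) AND (NOT A1 OR A5 OR A3) AND (NOT A1 OR NOT A5 OR NOT A3)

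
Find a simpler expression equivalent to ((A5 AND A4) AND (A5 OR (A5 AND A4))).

By absorption (E AND (E OR v) = E):
= (A5 AND A4)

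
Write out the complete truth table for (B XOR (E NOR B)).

B | E | Output
--------------
0 | 0 | 1
0 | 1 | 0
1 | 0 | 1
1 | 1 | 1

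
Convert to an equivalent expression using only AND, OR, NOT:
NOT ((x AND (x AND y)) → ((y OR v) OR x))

(x AND (x AND y)) AND NOT ((y OR v) OR x)
(Negated implication: NOT(A → B) = A AND NOT B)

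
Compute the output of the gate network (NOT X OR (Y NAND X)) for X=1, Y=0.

Substituting: (NOT 1 OR (0 NAND 1))
= 1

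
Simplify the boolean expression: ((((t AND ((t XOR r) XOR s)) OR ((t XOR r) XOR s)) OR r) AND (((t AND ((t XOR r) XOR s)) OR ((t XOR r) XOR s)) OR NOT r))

By distribution ((E OR v) AND (E OR NOT v) = E) then absorption (E OR (E AND v) = E):
= ((t XOR r) XOR s)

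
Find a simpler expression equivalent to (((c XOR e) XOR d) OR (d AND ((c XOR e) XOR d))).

By absorption (E OR (E AND v) = E):
= ((c XOR e) XOR d)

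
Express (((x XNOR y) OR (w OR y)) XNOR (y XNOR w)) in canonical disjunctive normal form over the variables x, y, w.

(NOT x AND NOT y AND NOT w) OR (NOT x AND y AND w) OR (x AND y AND w)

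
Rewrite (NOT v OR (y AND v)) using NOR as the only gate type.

(((v NOR v) NOR ((y NOR y) NOR (v NOR v))) NOR ((v NOR v) NOR ((y NOR y) NOR (v NOR v))))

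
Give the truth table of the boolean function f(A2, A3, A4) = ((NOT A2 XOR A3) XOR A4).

A2 | A3 | A4 | Output
---------------------
0 | 0 | 0 | 1
0 | 0 | 1 | 0
0 | 1 | 0 | 0
0 | 1 | 1 | 1
1 | 0 | 0 | 0
1 | 0 | 1 | 1
1 | 1 | 0 | 1
1 | 1 | 1 | 0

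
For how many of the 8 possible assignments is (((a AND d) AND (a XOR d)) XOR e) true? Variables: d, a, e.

Satisfying assignments: (0,0,1), (0,1,1), (1,0,1), (1,1,1)
Count: 4 out of 8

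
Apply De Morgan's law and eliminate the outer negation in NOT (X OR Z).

NOT X AND NOT Z
De Morgan's: NOT(OR of terms) = AND of negations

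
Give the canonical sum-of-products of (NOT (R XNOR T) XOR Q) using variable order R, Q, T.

Σm(1, 2, 4, 7) = (NOT R AND NOT Q AND T) OR (NOT R AND Q AND NOT T) OR (R AND NOT Q AND NOT T) OR (R AND Q AND T)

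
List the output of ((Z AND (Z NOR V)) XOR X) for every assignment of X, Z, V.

X | Z | V | Output
------------------
0 | 0 | 0 | 0
0 | 0 | 1 | 0
0 | 1 | 0 | 0
0 | 1 | 1 | 0
1 | 0 | 0 | 1
1 | 0 | 1 | 1
1 | 1 | 0 | 1
1 | 1 | 1 | 1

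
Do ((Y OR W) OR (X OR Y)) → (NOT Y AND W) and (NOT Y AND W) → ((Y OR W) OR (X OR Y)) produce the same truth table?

No, Converse is not equivalent to original (counterexample: W=0, Y=0, X=1)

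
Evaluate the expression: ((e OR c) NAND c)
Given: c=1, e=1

Substituting: ((1 OR 1) NAND 1)
= 0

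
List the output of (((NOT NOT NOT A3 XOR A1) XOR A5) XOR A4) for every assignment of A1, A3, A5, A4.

A1 | A3 | A5 | A4 | Output
--------------------------
0 | 0 | 0 | 0 | 1
0 | 0 | 0 | 1 | 0
0 | 0 | 1 | 0 | 0
0 | 0 | 1 | 1 | 1
0 | 1 | 0 | 0 | 0
0 | 1 | 0 | 1 | 1
0 | 1 | 1 | 0 | 1
0 | 1 | 1 | 1 | 0
1 | 0 | 0 | 0 | 0
1 | 0 | 0 | 1 | 1
1 | 0 | 1 | 0 | 1
1 | 0 | 1 | 1 | 0
1 | 1 | 0 | 0 | 1
1 | 1 | 0 | 1 | 0
1 | 1 | 1 | 0 | 0
1 | 1 | 1 | 1 | 1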